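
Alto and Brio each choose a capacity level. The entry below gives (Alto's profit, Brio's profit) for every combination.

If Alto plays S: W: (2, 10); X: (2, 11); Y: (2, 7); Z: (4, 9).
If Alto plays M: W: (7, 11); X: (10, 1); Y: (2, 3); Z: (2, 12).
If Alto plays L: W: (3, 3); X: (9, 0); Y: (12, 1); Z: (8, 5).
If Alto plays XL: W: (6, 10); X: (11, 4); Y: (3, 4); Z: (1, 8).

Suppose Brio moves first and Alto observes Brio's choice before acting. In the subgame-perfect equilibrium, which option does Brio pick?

Backward induction with Brio moving first.
- W: Alto compares 2, 7, 3, 6 and picks M; Brio would get 11.
- X: Alto compares 2, 10, 9, 11 and picks XL; Brio would get 4.
- Y: Alto compares 2, 2, 12, 3 and picks L; Brio would get 1.
- Z: Alto compares 4, 2, 8, 1 and picks L; Brio would get 5.
Maximizing over 11, 4, 1, 5, Brio chooses W. Subgame-perfect outcome: (M, W) with payoffs (7, 11).

W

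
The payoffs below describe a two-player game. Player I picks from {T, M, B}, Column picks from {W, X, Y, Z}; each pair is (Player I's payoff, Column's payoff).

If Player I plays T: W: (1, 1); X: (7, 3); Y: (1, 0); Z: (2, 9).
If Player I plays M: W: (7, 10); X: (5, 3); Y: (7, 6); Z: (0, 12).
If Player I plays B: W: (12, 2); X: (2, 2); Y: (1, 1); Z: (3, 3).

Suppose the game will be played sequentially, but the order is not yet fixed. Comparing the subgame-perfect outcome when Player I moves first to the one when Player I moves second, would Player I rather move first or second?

second

If Player I leads: Column's best replies are T→Z, M→Z, B→Z; Player I's induced payoffs 2, 0, 3; outcome (B, Z), payoffs (3, 3).
If Column leads: Player I's best replies are W→B, X→T, Y→M, Z→B; Column's induced payoffs 2, 3, 6, 3; outcome (M, Y), payoffs (7, 6).
Player I gets 3 moving first and 7 moving second, so Player I prefers to move second.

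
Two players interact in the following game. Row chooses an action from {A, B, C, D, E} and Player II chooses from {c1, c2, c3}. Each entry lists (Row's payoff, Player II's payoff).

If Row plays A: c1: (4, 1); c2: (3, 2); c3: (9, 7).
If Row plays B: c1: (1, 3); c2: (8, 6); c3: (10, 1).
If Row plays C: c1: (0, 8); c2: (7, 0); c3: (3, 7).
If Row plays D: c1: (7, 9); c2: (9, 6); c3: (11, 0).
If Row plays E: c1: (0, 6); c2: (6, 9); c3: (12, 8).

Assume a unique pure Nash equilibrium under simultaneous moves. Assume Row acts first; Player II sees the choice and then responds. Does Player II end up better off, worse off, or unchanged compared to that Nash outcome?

Player II best-responds to each possible Row move:
- A: BR = c3, leader payoff 9.
- B: BR = c2, leader payoff 8.
- C: BR = c1, leader payoff 0.
- D: BR = c1, leader payoff 7.
- E: BR = c2, leader payoff 6.
Row's induced payoffs are 9, 8, 0, 7, 6, so Row commits to A. Subgame-perfect outcome: (A, c3) with payoffs (9, 7).
Under simultaneous play:
Row's best replies: c1→D; c2→D; c3→E.
Player II's best replies: A→c3; B→c2; C→c1; D→c1; E→c2.
Only (D, c1) has each player best-responding; Nash payoffs (7, 9).
Player II earns 7 sequentially versus 9 at the Nash outcome: worse off.

worse off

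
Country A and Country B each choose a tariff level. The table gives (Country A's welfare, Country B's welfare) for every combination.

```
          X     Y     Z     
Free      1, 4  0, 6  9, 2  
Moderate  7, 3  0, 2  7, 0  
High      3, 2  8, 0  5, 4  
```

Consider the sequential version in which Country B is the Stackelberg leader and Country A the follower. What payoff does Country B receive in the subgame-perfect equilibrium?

3

Solve by backward induction (Country B leads).
- X → Country A plays Moderate (best of 1, 7, 3); Country B gets 3.
- Y → Country A plays High (best of 0, 0, 8); Country B gets 0.
- Z → Country A plays Free (best of 9, 7, 5); Country B gets 2.
Maximizing over 3, 0, 2, Country B chooses X. Subgame-perfect outcome: (Moderate, X) with payoffs (7, 3).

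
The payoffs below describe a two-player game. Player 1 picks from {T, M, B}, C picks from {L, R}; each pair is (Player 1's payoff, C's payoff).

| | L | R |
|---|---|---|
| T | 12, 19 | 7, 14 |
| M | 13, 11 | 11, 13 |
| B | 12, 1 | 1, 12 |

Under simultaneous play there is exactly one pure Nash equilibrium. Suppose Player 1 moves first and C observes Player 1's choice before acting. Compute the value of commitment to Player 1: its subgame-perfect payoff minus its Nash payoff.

1

C best-responds to each possible Player 1 move:
- T → C plays L (best of 19, 14); Player 1 gets 12.
- M → C plays R (best of 11, 13); Player 1 gets 11.
- B → C plays R (best of 1, 12); Player 1 gets 1.
Player 1's induced payoffs are 12, 11, 1, so Player 1 commits to T. Subgame-perfect outcome: (T, L) with payoffs (12, 19).
Now find the simultaneous Nash equilibrium.
Player 1's best replies: L→M; R→M.
C's best replies: T→L; M→R; B→R.
Only (M, R) has each player best-responding; Nash payoffs (11, 13).
Player 1's commitment gain: 12 − 11 = 1.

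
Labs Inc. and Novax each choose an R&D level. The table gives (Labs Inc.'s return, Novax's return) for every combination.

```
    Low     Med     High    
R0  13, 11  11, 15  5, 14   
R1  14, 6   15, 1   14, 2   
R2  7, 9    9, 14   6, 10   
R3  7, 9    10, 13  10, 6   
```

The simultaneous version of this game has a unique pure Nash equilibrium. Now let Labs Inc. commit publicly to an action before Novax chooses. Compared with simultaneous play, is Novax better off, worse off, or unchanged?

Solve by backward induction (Labs Inc. leads).
- R0 → Novax plays Med (best of 11, 15, 14); Labs Inc. gets 11.
- R1 → Novax plays Low (best of 6, 1, 2); Labs Inc. gets 14.
- R2 → Novax plays Med (best of 9, 14, 10); Labs Inc. gets 9.
- R3 → Novax plays Med (best of 9, 13, 6); Labs Inc. gets 10.
Labs Inc.'s induced payoffs are 11, 14, 9, 10, so Labs Inc. commits to R1. Subgame-perfect outcome: (R1, Low) with payoffs (14, 6).
Under simultaneous play:
Labs Inc.'s best replies: Low→R1; Med→R1; High→R1.
Novax's best replies: R0→Med; R1→Low; R2→Med; R3→Med.
Only (R1, Low) has each player best-responding; Nash payoffs (14, 6).
Novax earns 6 sequentially versus 6 at the Nash outcome: unchanged.

unchanged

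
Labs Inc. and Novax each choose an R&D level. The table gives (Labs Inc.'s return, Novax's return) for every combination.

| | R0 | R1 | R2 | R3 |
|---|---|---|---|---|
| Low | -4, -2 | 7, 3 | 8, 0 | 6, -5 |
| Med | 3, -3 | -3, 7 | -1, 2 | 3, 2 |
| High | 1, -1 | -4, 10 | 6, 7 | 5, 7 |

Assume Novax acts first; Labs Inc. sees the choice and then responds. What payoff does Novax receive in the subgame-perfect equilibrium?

3

Solve by backward induction (Novax leads).
- R0: BR = Med, leader payoff -3.
- R1: BR = Low, leader payoff 3.
- R2: BR = Low, leader payoff 0.
- R3: BR = Low, leader payoff -5.
Novax's induced payoffs are -3, 3, 0, -5, so Novax commits to R1. Subgame-perfect outcome: (Low, R1) with payoffs (7, 3).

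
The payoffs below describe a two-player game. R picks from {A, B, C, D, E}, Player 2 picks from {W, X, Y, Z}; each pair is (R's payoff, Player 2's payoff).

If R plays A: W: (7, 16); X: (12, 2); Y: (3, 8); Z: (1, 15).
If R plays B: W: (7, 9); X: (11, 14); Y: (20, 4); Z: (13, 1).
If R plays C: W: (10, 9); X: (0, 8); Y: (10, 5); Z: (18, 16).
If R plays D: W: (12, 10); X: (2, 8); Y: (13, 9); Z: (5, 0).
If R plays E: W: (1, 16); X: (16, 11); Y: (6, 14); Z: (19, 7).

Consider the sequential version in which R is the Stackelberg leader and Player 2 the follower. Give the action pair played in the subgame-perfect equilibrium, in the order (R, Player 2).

(C, Z)

Player 2 best-responds to each possible R move:
- A: Player 2 compares 16, 2, 8, 15 and picks W; R would get 7.
- B: Player 2 compares 9, 14, 4, 1 and picks X; R would get 11.
- C: Player 2 compares 9, 8, 5, 16 and picks Z; R would get 18.
- D: Player 2 compares 10, 8, 9, 0 and picks W; R would get 12.
- E: Player 2 compares 16, 11, 14, 7 and picks W; R would get 1.
R's induced payoffs are 7, 11, 18, 12, 1, so R commits to C. Subgame-perfect outcome: (C, Z) with payoffs (18, 16).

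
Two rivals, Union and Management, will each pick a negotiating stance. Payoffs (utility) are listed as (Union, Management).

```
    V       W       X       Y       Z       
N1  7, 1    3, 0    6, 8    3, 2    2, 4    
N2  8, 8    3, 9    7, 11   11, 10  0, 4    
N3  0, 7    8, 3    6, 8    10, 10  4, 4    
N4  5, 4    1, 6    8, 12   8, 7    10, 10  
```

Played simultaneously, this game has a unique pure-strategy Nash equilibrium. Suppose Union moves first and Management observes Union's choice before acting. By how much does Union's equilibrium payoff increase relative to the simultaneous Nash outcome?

2

Backward induction with Union moving first.
- N1: BR = X, leader payoff 6.
- N2: BR = X, leader payoff 7.
- N3: BR = Y, leader payoff 10.
- N4: BR = X, leader payoff 8.
Maximizing over 6, 7, 10, 8, Union chooses N3. Subgame-perfect outcome: (N3, Y) with payoffs (10, 10).
Under simultaneous play:
Union's best replies: V→N2; W→N3; X→N4; Y→N2; Z→N4.
Management's best replies: N1→X; N2→X; N3→Y; N4→X.
The unique mutual best reply is (N4, X), giving (8, 12).
Union's commitment gain: 10 − 8 = 2.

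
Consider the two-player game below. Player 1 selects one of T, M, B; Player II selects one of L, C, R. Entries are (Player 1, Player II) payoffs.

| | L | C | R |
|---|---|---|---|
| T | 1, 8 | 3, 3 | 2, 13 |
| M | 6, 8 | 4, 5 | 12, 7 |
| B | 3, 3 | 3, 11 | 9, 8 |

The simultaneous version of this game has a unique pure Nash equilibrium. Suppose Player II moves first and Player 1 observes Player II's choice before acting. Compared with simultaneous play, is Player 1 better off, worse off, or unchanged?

Player 1 best-responds to each possible Player II move:
- L: Player 1 compares 1, 6, 3 and picks M; Player II would get 8.
- C: Player 1 compares 3, 4, 3 and picks M; Player II would get 5.
- R: Player 1 compares 2, 12, 9 and picks M; Player II would get 7.
Among 8, 5, 7, the best is 8 at L. Subgame-perfect outcome: (M, L) with payoffs (6, 8).
For the simultaneous game, intersect best replies.
Player 1's best replies: L→M; C→M; R→M.
Player II's best replies: T→R; M→L; B→C.
Only (M, L) has each player best-responding; Nash payoffs (6, 8).
Player 1 earns 6 sequentially versus 6 at the Nash outcome: unchanged.

unchanged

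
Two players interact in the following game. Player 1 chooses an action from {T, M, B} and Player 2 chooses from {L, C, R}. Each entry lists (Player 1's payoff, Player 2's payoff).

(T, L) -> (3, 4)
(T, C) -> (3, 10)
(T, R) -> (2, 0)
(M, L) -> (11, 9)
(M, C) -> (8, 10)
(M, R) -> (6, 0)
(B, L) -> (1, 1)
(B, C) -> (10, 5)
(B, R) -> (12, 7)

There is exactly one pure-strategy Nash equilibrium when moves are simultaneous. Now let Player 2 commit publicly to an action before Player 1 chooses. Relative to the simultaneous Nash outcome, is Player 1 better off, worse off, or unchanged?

worse off

Player 1 best-responds to each possible Player 2 move:
- L: Player 1 compares 3, 11, 1 and picks M; Player 2 would get 9.
- C: Player 1 compares 3, 8, 10 and picks B; Player 2 would get 5.
- R: Player 1 compares 2, 6, 12 and picks B; Player 2 would get 7.
Among 9, 5, 7, the best is 9 at L. Subgame-perfect outcome: (M, L) with payoffs (11, 9).
Now find the simultaneous Nash equilibrium.
Player 1's best replies: L→M; C→B; R→B.
Player 2's best replies: T→C; M→C; B→R.
Only (B, R) has each player best-responding; Nash payoffs (12, 7).
Player 1 earns 11 sequentially versus 12 at the Nash outcome: worse off.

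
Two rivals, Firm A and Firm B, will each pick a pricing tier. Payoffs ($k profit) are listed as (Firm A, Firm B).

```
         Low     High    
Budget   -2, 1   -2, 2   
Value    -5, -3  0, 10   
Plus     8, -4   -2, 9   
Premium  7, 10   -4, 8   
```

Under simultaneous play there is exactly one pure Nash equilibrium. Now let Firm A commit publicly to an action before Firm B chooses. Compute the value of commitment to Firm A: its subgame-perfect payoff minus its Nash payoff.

7

Work backward from Firm B's decision.
- Budget: BR = High, leader payoff -2.
- Value: BR = High, leader payoff 0.
- Plus: BR = High, leader payoff -2.
- Premium: BR = Low, leader payoff 7.
Among -2, 0, -2, 7, the best is 7 at Premium. Subgame-perfect outcome: (Premium, Low) with payoffs (7, 10).
Under simultaneous play:
Firm A's best replies: Low→Plus; High→Value.
Firm B's best replies: Budget→High; Value→High; Plus→High; Premium→Low.
Only (Value, High) has each player best-responding; Nash payoffs (0, 10).
Firm A's commitment gain: 7 − 0 = 7.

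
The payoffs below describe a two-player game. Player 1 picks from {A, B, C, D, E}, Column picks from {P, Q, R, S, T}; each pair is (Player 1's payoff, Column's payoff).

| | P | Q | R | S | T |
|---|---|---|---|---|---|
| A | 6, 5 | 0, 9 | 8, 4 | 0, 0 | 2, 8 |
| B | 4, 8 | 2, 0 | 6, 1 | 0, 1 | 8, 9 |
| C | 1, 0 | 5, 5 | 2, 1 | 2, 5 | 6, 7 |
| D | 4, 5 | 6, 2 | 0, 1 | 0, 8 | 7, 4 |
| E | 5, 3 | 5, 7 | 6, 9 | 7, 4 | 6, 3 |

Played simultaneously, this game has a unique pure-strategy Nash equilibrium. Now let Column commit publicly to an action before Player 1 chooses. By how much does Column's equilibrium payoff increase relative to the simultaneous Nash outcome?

Solve by backward induction (Column leads).
- P → Player 1 plays A (best of 6, 4, 1, 4, 5); Column gets 5.
- Q → Player 1 plays D (best of 0, 2, 5, 6, 5); Column gets 2.
- R → Player 1 plays A (best of 8, 6, 2, 0, 6); Column gets 4.
- S → Player 1 plays E (best of 0, 0, 2, 0, 7); Column gets 4.
- T → Player 1 plays B (best of 2, 8, 6, 7, 6); Column gets 9.
Column's induced payoffs are 5, 2, 4, 4, 9, so Column commits to T. Subgame-perfect outcome: (B, T) with payoffs (8, 9).
Under simultaneous play:
Player 1's best replies: P→A; Q→D; R→A; S→E; T→B.
Column's best replies: A→Q; B→T; C→T; D→S; E→R.
The unique mutual best reply is (B, T), giving (8, 9).
Column's commitment gain: 9 − 9 = 0.

0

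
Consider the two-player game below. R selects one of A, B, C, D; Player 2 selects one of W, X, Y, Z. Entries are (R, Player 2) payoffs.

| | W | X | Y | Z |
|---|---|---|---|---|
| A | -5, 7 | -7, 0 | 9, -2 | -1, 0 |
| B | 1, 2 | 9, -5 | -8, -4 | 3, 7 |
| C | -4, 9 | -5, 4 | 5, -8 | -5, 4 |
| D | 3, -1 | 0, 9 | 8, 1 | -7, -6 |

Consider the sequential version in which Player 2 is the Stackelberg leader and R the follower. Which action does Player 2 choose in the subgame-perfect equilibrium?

Work backward from R's decision.
- W: R compares -5, 1, -4, 3 and picks D; Player 2 would get -1.
- X: R compares -7, 9, -5, 0 and picks B; Player 2 would get -5.
- Y: R compares 9, -8, 5, 8 and picks A; Player 2 would get -2.
- Z: R compares -1, 3, -5, -7 and picks B; Player 2 would get 7.
Player 2's induced payoffs are -1, -5, -2, 7, so Player 2 commits to Z. Subgame-perfect outcome: (B, Z) with payoffs (3, 7).

Z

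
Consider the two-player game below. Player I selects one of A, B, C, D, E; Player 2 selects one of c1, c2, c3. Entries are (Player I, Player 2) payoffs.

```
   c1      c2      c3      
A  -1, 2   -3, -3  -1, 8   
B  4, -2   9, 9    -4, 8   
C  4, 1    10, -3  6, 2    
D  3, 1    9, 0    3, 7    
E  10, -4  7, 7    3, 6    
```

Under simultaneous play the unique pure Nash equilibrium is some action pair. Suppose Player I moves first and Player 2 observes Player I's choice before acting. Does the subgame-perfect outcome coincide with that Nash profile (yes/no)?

Work backward from Player 2's decision.
- A → Player 2 plays c3 (best of 2, -3, 8); Player I gets -1.
- B → Player 2 plays c2 (best of -2, 9, 8); Player I gets 9.
- C → Player 2 plays c3 (best of 1, -3, 2); Player I gets 6.
- D → Player 2 plays c3 (best of 1, 0, 7); Player I gets 3.
- E → Player 2 plays c2 (best of -4, 7, 6); Player I gets 7.
Maximizing over -1, 9, 6, 3, 7, Player I chooses B. Subgame-perfect outcome: (B, c2) with payoffs (9, 9).
Now find the simultaneous Nash equilibrium.
Player I's best replies: c1→E; c2→C; c3→C.
Player 2's best replies: A→c3; B→c2; C→c3; D→c3; E→c2.
The unique mutual best reply is (C, c3), giving (6, 2).
Sequential outcome (B, c2) differs from the Nash profile (C, c3).

no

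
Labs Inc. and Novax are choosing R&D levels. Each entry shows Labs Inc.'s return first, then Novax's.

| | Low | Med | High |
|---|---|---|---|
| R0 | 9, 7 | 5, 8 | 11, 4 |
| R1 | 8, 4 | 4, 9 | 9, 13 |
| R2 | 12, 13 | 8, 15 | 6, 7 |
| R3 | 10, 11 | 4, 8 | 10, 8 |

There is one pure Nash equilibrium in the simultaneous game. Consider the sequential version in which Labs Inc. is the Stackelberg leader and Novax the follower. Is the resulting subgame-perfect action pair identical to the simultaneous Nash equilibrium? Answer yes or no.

Novax best-responds to each possible Labs Inc. move:
- R0 → Novax plays Med (best of 7, 8, 4); Labs Inc. gets 5.
- R1 → Novax plays High (best of 4, 9, 13); Labs Inc. gets 9.
- R2 → Novax plays Med (best of 13, 15, 7); Labs Inc. gets 8.
- R3 → Novax plays Low (best of 11, 8, 8); Labs Inc. gets 10.
Labs Inc.'s induced payoffs are 5, 9, 8, 10, so Labs Inc. commits to R3. Subgame-perfect outcome: (R3, Low) with payoffs (10, 11).
For the simultaneous game, intersect best replies.
Labs Inc.'s best replies: Low→R2; Med→R2; High→R0.
Novax's best replies: R0→Med; R1→High; R2→Med; R3→Low.
The unique mutual best reply is (R2, Med), giving (8, 15).
Sequential outcome (R3, Low) differs from the Nash profile (R2, Med).

no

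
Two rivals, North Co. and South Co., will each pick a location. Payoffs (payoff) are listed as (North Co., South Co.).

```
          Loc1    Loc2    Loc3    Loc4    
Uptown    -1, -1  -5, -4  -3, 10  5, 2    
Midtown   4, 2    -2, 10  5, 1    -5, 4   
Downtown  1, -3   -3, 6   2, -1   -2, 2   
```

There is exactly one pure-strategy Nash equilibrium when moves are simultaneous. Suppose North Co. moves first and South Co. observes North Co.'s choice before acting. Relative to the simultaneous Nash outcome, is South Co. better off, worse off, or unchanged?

Backward induction with North Co. moving first.
- Uptown: South Co. compares -1, -4, 10, 2 and picks Loc3; North Co. would get -3.
- Midtown: South Co. compares 2, 10, 1, 4 and picks Loc2; North Co. would get -2.
- Downtown: South Co. compares -3, 6, -1, 2 and picks Loc2; North Co. would get -3.
North Co.'s induced payoffs are -3, -2, -3, so North Co. commits to Midtown. Subgame-perfect outcome: (Midtown, Loc2) with payoffs (-2, 10).
Under simultaneous play:
North Co.'s best replies: Loc1→Midtown; Loc2→Midtown; Loc3→Midtown; Loc4→Uptown.
South Co.'s best replies: Uptown→Loc3; Midtown→Loc2; Downtown→Loc2.
Only (Midtown, Loc2) has each player best-responding; Nash payoffs (-2, 10).
South Co. earns 10 sequentially versus 10 at the Nash outcome: unchanged.

unchanged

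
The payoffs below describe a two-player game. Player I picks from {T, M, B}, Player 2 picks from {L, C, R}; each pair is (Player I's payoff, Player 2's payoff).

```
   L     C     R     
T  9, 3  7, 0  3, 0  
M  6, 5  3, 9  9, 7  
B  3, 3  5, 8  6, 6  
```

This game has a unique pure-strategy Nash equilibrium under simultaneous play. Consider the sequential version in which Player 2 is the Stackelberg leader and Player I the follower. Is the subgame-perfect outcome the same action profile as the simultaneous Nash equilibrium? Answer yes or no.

no

Player I best-responds to each possible Player 2 move:
- L: Player I compares 9, 6, 3 and picks T; Player 2 would get 3.
- C: Player I compares 7, 3, 5 and picks T; Player 2 would get 0.
- R: Player I compares 3, 9, 6 and picks M; Player 2 would get 7.
Maximizing over 3, 0, 7, Player 2 chooses R. Subgame-perfect outcome: (M, R) with payoffs (9, 7).
For the simultaneous game, intersect best replies.
Player I's best replies: L→T; C→T; R→M.
Player 2's best replies: T→L; M→C; B→C.
The unique mutual best reply is (T, L), giving (9, 3).
Sequential outcome (M, R) differs from the Nash profile (T, L).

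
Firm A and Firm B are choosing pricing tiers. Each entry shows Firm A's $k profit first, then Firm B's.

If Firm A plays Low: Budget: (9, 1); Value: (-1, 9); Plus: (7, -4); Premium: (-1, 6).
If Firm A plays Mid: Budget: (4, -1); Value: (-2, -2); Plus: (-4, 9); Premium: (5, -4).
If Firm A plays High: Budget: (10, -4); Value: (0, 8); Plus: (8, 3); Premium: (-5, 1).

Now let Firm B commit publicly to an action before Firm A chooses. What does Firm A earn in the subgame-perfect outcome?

Work backward from Firm A's decision.
- Budget → Firm A plays High (best of 9, 4, 10); Firm B gets -4.
- Value → Firm A plays High (best of -1, -2, 0); Firm B gets 8.
- Plus → Firm A plays High (best of 7, -4, 8); Firm B gets 3.
- Premium → Firm A plays Mid (best of -1, 5, -5); Firm B gets -4.
Maximizing over -4, 8, 3, -4, Firm B chooses Value. Subgame-perfect outcome: (High, Value) with payoffs (0, 8).

0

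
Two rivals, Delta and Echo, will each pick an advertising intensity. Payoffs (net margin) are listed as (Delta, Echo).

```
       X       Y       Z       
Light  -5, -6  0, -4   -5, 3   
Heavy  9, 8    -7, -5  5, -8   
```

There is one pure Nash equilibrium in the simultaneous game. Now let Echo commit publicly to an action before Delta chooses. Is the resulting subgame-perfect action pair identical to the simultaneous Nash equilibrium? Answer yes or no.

Backward induction with Echo moving first.
- X: Delta compares -5, 9 and picks Heavy; Echo would get 8.
- Y: Delta compares 0, -7 and picks Light; Echo would get -4.
- Z: Delta compares -5, 5 and picks Heavy; Echo would get -8.
Echo's induced payoffs are 8, -4, -8, so Echo commits to X. Subgame-perfect outcome: (Heavy, X) with payoffs (9, 8).
Now find the simultaneous Nash equilibrium.
Delta's best replies: X→Heavy; Y→Light; Z→Heavy.
Echo's best replies: Light→Z; Heavy→X.
The unique mutual best reply is (Heavy, X), giving (9, 8).
Sequential outcome (Heavy, X) coincides with the Nash profile (Heavy, X).

yes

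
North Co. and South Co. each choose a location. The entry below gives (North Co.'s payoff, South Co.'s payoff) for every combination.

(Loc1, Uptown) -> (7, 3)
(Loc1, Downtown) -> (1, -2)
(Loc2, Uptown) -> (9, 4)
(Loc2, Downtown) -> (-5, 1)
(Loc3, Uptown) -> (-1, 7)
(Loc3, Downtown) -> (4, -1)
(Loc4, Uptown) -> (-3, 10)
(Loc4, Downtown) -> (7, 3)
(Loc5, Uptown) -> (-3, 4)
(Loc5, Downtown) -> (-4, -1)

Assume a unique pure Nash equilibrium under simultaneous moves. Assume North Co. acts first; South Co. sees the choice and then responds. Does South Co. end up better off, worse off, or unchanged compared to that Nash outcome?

Solve by backward induction (North Co. leads).
- Loc1: BR = Uptown, leader payoff 7.
- Loc2: BR = Uptown, leader payoff 9.
- Loc3: BR = Uptown, leader payoff -1.
- Loc4: BR = Uptown, leader payoff -3.
- Loc5: BR = Uptown, leader payoff -3.
Among 7, 9, -1, -3, -3, the best is 9 at Loc2. Subgame-perfect outcome: (Loc2, Uptown) with payoffs (9, 4).
Now find the simultaneous Nash equilibrium.
North Co.'s best replies: Uptown→Loc2; Downtown→Loc4.
South Co.'s best replies: Loc1→Uptown; Loc2→Uptown; Loc3→Uptown; Loc4→Uptown; Loc5→Uptown.
Only (Loc2, Uptown) has each player best-responding; Nash payoffs (9, 4).
South Co. earns 4 sequentially versus 4 at the Nash outcome: unchanged.

unchanged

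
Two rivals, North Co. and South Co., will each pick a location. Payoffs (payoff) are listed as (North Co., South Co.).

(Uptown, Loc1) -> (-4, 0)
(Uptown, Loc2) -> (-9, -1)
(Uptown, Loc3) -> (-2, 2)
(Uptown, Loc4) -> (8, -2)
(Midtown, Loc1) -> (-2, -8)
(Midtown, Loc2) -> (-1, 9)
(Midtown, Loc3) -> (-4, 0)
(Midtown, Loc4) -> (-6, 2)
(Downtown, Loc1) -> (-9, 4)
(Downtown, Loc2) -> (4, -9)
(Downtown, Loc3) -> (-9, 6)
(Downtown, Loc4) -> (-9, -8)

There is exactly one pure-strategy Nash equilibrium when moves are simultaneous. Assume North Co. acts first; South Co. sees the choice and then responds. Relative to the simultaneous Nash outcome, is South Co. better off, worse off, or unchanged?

South Co. best-responds to each possible North Co. move:
- Uptown → South Co. plays Loc3 (best of 0, -1, 2, -2); North Co. gets -2.
- Midtown → South Co. plays Loc2 (best of -8, 9, 0, 2); North Co. gets -1.
- Downtown → South Co. plays Loc3 (best of 4, -9, 6, -8); North Co. gets -9.
Maximizing over -2, -1, -9, North Co. chooses Midtown. Subgame-perfect outcome: (Midtown, Loc2) with payoffs (-1, 9).
Now find the simultaneous Nash equilibrium.
North Co.'s best replies: Loc1→Midtown; Loc2→Downtown; Loc3→Uptown; Loc4→Uptown.
South Co.'s best replies: Uptown→Loc3; Midtown→Loc2; Downtown→Loc3.
Only (Uptown, Loc3) has each player best-responding; Nash payoffs (-2, 2).
South Co. earns 9 sequentially versus 2 at the Nash outcome: better off.

better off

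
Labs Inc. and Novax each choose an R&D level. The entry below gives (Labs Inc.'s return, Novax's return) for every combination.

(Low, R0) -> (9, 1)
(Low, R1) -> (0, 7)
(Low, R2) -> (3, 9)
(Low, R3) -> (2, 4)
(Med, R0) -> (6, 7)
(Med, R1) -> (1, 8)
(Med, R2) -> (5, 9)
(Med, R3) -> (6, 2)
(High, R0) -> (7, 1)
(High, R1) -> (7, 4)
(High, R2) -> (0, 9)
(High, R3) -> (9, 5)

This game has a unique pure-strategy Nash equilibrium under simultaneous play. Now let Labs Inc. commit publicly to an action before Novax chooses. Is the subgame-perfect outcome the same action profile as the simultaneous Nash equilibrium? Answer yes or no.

yes

Work backward from Novax's decision.
- Low: BR = R2, leader payoff 3.
- Med: BR = R2, leader payoff 5.
- High: BR = R2, leader payoff 0.
Labs Inc.'s induced payoffs are 3, 5, 0, so Labs Inc. commits to Med. Subgame-perfect outcome: (Med, R2) with payoffs (5, 9).
For the simultaneous game, intersect best replies.
Labs Inc.'s best replies: R0→Low; R1→High; R2→Med; R3→High.
Novax's best replies: Low→R2; Med→R2; High→R2.
The unique mutual best reply is (Med, R2), giving (5, 9).
Sequential outcome (Med, R2) coincides with the Nash profile (Med, R2).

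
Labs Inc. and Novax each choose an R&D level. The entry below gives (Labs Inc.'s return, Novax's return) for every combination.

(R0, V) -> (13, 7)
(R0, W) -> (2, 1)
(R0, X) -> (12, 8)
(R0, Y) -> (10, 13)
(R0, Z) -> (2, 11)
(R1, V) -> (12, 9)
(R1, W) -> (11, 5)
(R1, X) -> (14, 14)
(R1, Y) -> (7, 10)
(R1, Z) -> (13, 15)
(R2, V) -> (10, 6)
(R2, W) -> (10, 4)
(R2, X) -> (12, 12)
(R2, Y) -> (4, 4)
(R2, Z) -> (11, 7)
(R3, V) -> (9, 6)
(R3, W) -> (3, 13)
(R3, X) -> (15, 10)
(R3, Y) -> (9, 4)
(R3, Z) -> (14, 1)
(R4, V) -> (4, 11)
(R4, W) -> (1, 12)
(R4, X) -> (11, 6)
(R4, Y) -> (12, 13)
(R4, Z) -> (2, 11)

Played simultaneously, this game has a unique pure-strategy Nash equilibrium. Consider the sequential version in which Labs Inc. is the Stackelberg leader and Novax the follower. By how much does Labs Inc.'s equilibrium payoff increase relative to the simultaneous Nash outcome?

Solve by backward induction (Labs Inc. leads).
- R0 → Novax plays Y (best of 7, 1, 8, 13, 11); Labs Inc. gets 10.
- R1 → Novax plays Z (best of 9, 5, 14, 10, 15); Labs Inc. gets 13.
- R2 → Novax plays X (best of 6, 4, 12, 4, 7); Labs Inc. gets 12.
- R3 → Novax plays W (best of 6, 13, 10, 4, 1); Labs Inc. gets 3.
- R4 → Novax plays Y (best of 11, 12, 6, 13, 11); Labs Inc. gets 12.
Labs Inc.'s induced payoffs are 10, 13, 12, 3, 12, so Labs Inc. commits to R1. Subgame-perfect outcome: (R1, Z) with payoffs (13, 15).
For the simultaneous game, intersect best replies.
Labs Inc.'s best replies: V→R0; W→R1; X→R3; Y→R4; Z→R3.
Novax's best replies: R0→Y; R1→Z; R2→X; R3→W; R4→Y.
The unique mutual best reply is (R4, Y), giving (12, 13).
Labs Inc.'s commitment gain: 13 − 12 = 1.

1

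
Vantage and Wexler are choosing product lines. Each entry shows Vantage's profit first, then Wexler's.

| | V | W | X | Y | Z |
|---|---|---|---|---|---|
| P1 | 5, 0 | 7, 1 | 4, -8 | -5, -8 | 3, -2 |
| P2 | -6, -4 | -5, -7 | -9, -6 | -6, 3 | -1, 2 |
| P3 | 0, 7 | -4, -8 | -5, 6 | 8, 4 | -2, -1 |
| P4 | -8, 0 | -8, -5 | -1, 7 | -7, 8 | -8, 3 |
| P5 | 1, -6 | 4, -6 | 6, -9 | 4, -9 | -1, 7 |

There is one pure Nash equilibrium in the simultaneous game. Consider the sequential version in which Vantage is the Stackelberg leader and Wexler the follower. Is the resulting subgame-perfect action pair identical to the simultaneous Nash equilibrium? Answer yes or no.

yes

Backward induction with Vantage moving first.
- P1: Wexler compares 0, 1, -8, -8, -2 and picks W; Vantage would get 7.
- P2: Wexler compares -4, -7, -6, 3, 2 and picks Y; Vantage would get -6.
- P3: Wexler compares 7, -8, 6, 4, -1 and picks V; Vantage would get 0.
- P4: Wexler compares 0, -5, 7, 8, 3 and picks Y; Vantage would get -7.
- P5: Wexler compares -6, -6, -9, -9, 7 and picks Z; Vantage would get -1.
Among 7, -6, 0, -7, -1, the best is 7 at P1. Subgame-perfect outcome: (P1, W) with payoffs (7, 1).
For the simultaneous game, intersect best replies.
Vantage's best replies: V→P1; W→P1; X→P5; Y→P3; Z→P1.
Wexler's best replies: P1→W; P2→Y; P3→V; P4→Y; P5→Z.
Only (P1, W) has each player best-responding; Nash payoffs (7, 1).
Sequential outcome (P1, W) coincides with the Nash profile (P1, W).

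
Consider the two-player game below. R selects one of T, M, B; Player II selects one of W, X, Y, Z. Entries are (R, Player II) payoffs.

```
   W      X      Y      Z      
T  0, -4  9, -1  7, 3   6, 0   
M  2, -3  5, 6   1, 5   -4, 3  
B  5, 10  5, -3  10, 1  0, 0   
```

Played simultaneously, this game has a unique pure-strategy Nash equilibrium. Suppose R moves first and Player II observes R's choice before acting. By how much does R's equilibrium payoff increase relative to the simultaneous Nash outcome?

Solve by backward induction (R leads).
- T → Player II plays Y (best of -4, -1, 3, 0); R gets 7.
- M → Player II plays X (best of -3, 6, 5, 3); R gets 5.
- B → Player II plays W (best of 10, -3, 1, 0); R gets 5.
Maximizing over 7, 5, 5, R chooses T. Subgame-perfect outcome: (T, Y) with payoffs (7, 3).
Under simultaneous play:
R's best replies: W→B; X→T; Y→B; Z→T.
Player II's best replies: T→Y; M→X; B→W.
Only (B, W) has each player best-responding; Nash payoffs (5, 10).
R's commitment gain: 7 − 5 = 2.

2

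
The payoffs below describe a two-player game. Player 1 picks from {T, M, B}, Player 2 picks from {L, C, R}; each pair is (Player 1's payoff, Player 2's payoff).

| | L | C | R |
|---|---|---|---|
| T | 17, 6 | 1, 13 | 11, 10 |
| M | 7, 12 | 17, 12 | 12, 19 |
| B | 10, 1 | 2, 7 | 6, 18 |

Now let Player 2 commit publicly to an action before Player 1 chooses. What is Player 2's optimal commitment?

R

Backward induction with Player 2 moving first.
- L: BR = T, leader payoff 6.
- C: BR = M, leader payoff 12.
- R: BR = M, leader payoff 19.
Maximizing over 6, 12, 19, Player 2 chooses R. Subgame-perfect outcome: (M, R) with payoffs (12, 19).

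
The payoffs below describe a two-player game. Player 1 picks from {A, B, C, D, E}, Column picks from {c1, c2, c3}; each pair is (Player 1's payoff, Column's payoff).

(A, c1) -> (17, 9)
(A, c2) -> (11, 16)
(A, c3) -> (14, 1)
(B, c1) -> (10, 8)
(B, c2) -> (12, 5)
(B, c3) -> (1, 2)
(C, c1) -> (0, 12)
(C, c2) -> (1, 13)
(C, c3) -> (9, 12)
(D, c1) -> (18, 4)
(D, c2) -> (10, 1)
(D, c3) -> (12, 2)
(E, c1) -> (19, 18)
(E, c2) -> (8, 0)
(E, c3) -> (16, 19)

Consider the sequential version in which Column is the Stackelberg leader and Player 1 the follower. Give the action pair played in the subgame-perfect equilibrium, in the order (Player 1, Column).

(E, c3)

Work backward from Player 1's decision.
- c1 → Player 1 plays E (best of 17, 10, 0, 18, 19); Column gets 18.
- c2 → Player 1 plays B (best of 11, 12, 1, 10, 8); Column gets 5.
- c3 → Player 1 plays E (best of 14, 1, 9, 12, 16); Column gets 19.
Column's induced payoffs are 18, 5, 19, so Column commits to c3. Subgame-perfect outcome: (E, c3) with payoffs (16, 19).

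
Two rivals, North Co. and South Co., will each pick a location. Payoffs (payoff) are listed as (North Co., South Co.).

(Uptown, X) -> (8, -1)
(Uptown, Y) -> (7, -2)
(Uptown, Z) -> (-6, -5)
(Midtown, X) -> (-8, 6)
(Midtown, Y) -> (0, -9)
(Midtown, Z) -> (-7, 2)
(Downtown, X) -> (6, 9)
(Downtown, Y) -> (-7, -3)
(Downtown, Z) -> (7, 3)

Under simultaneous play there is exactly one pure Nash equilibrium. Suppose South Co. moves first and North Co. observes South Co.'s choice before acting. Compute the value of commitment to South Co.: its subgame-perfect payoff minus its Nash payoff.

North Co. best-responds to each possible South Co. move:
- X: BR = Uptown, leader payoff -1.
- Y: BR = Uptown, leader payoff -2.
- Z: BR = Downtown, leader payoff 3.
Maximizing over -1, -2, 3, South Co. chooses Z. Subgame-perfect outcome: (Downtown, Z) with payoffs (7, 3).
For the simultaneous game, intersect best replies.
North Co.'s best replies: X→Uptown; Y→Uptown; Z→Downtown.
South Co.'s best replies: Uptown→X; Midtown→X; Downtown→X.
The unique mutual best reply is (Uptown, X), giving (8, -1).
South Co.'s commitment gain: 3 − -1 = 4.

4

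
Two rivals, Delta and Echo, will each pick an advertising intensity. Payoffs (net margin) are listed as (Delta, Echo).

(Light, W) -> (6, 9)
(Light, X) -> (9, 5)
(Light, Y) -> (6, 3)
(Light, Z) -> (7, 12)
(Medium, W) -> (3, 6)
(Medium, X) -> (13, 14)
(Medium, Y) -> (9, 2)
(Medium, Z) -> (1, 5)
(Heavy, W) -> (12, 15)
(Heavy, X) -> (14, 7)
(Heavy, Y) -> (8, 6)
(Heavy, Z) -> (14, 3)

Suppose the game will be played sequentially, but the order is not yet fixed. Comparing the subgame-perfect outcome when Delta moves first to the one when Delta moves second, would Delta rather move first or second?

If Delta leads: Echo's best replies are Light→Z, Medium→X, Heavy→W; Delta's induced payoffs 7, 13, 12; outcome (Medium, X), payoffs (13, 14).
If Echo leads: Delta's best replies are W→Heavy, X→Heavy, Y→Medium, Z→Heavy; Echo's induced payoffs 15, 7, 2, 3; outcome (Heavy, W), payoffs (12, 15).
Delta gets 13 moving first and 12 moving second, so Delta prefers to move first.

first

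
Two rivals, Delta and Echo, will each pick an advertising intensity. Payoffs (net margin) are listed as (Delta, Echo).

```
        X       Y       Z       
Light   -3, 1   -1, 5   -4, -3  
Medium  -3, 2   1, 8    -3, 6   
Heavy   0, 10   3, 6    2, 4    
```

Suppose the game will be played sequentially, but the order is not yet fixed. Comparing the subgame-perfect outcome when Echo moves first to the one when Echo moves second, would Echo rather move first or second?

If Delta leads: Echo's best replies are Light→Y, Medium→Y, Heavy→X; Delta's induced payoffs -1, 1, 0; outcome (Medium, Y), payoffs (1, 8).
If Echo leads: Delta's best replies are X→Heavy, Y→Heavy, Z→Heavy; Echo's induced payoffs 10, 6, 4; outcome (Heavy, X), payoffs (0, 10).
Echo gets 10 moving first and 8 moving second, so Echo prefers to move first.

first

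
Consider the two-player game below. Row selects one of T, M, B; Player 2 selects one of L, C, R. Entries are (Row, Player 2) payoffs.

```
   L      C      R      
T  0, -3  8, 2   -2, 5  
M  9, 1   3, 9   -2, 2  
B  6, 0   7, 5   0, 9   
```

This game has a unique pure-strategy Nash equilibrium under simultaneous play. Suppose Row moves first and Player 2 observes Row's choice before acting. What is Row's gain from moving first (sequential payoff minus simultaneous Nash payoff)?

Solve by backward induction (Row leads).
- T: BR = R, leader payoff -2.
- M: BR = C, leader payoff 3.
- B: BR = R, leader payoff 0.
Maximizing over -2, 3, 0, Row chooses M. Subgame-perfect outcome: (M, C) with payoffs (3, 9).
Now find the simultaneous Nash equilibrium.
Row's best replies: L→M; C→T; R→B.
Player 2's best replies: T→R; M→C; B→R.
Only (B, R) has each player best-responding; Nash payoffs (0, 9).
Row's commitment gain: 3 − 0 = 3.

3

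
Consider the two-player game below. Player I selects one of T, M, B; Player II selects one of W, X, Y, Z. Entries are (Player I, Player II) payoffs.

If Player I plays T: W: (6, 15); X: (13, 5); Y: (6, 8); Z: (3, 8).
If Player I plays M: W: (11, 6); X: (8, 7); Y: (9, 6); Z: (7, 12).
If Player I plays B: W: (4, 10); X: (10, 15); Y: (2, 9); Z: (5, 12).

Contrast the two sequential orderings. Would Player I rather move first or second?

first

If Player I leads: Player II's best replies are T→W, M→Z, B→X; Player I's induced payoffs 6, 7, 10; outcome (B, X), payoffs (10, 15).
If Player II leads: Player I's best replies are W→M, X→T, Y→M, Z→M; Player II's induced payoffs 6, 5, 6, 12; outcome (M, Z), payoffs (7, 12).
Player I gets 10 moving first and 7 moving second, so Player I prefers to move first.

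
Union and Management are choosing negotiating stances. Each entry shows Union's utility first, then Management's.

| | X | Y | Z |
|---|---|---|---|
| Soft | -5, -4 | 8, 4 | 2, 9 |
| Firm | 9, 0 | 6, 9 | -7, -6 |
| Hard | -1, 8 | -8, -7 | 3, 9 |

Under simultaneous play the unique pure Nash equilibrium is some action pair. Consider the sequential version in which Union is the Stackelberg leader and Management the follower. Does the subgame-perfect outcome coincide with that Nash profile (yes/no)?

no

Work backward from Management's decision.
- Soft: Management compares -4, 4, 9 and picks Z; Union would get 2.
- Firm: Management compares 0, 9, -6 and picks Y; Union would get 6.
- Hard: Management compares 8, -7, 9 and picks Z; Union would get 3.
Union's induced payoffs are 2, 6, 3, so Union commits to Firm. Subgame-perfect outcome: (Firm, Y) with payoffs (6, 9).
For the simultaneous game, intersect best replies.
Union's best replies: X→Firm; Y→Soft; Z→Hard.
Management's best replies: Soft→Z; Firm→Y; Hard→Z.
The unique mutual best reply is (Hard, Z), giving (3, 9).
Sequential outcome (Firm, Y) differs from the Nash profile (Hard, Z).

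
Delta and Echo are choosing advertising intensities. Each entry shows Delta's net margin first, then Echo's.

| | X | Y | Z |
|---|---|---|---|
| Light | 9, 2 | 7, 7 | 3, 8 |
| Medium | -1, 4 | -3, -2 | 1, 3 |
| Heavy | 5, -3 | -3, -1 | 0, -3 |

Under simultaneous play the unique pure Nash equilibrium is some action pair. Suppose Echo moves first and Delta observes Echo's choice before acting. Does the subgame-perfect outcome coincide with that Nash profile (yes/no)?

yes

Solve by backward induction (Echo leads).
- X → Delta plays Light (best of 9, -1, 5); Echo gets 2.
- Y → Delta plays Light (best of 7, -3, -3); Echo gets 7.
- Z → Delta plays Light (best of 3, 1, 0); Echo gets 8.
Echo's induced payoffs are 2, 7, 8, so Echo commits to Z. Subgame-perfect outcome: (Light, Z) with payoffs (3, 8).
Now find the simultaneous Nash equilibrium.
Delta's best replies: X→Light; Y→Light; Z→Light.
Echo's best replies: Light→Z; Medium→X; Heavy→Y.
Only (Light, Z) has each player best-responding; Nash payoffs (3, 8).
Sequential outcome (Light, Z) coincides with the Nash profile (Light, Z).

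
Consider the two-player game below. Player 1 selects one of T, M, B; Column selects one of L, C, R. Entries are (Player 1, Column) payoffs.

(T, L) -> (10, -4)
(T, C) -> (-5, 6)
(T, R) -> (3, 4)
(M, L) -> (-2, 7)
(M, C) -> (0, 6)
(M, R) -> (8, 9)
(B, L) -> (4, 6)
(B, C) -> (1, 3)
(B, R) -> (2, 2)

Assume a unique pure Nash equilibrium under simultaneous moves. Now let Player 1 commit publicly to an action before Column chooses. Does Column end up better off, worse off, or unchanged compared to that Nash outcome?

unchanged

Column best-responds to each possible Player 1 move:
- T → Column plays C (best of -4, 6, 4); Player 1 gets -5.
- M → Column plays R (best of 7, 6, 9); Player 1 gets 8.
- B → Column plays L (best of 6, 3, 2); Player 1 gets 4.
Player 1's induced payoffs are -5, 8, 4, so Player 1 commits to M. Subgame-perfect outcome: (M, R) with payoffs (8, 9).
Now find the simultaneous Nash equilibrium.
Player 1's best replies: L→T; C→B; R→M.
Column's best replies: T→C; M→R; B→L.
The unique mutual best reply is (M, R), giving (8, 9).
Column earns 9 sequentially versus 9 at the Nash outcome: unchanged.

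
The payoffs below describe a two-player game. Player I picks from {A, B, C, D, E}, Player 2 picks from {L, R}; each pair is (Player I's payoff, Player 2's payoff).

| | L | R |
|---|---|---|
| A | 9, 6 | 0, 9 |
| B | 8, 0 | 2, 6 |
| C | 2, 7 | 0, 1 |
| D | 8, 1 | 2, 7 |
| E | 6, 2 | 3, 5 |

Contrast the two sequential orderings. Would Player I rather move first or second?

second

If Player I leads: Player 2's best replies are A→R, B→R, C→L, D→R, E→R; Player I's induced payoffs 0, 2, 2, 2, 3; outcome (E, R), payoffs (3, 5).
If Player 2 leads: Player I's best replies are L→A, R→E; Player 2's induced payoffs 6, 5; outcome (A, L), payoffs (9, 6).
Player I gets 3 moving first and 9 moving second, so Player I prefers to move second.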